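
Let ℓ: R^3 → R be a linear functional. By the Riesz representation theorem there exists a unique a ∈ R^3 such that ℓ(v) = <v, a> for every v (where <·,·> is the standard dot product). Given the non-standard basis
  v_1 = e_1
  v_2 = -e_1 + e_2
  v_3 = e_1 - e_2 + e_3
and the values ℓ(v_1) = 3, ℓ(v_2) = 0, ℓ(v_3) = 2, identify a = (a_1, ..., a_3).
a = (3, 3, 2)

Write a = (a_1, ..., a_3) in the standard basis. For each basis vector v_i, ℓ(v_i) = <v_i, a> is a linear equation in the a_j's. Collect the n equations into a matrix system V a = ℓ, where row i of V is v_i (expressed in the standard basis). Since V is invertible (lower-triangular with 1s on the diagonal, up to permutation), solve by back-substitution:
  V =
[[1, 0, 0],
 [-1, 1, 0],
 [1, -1, 1]]
  V a = (3, 0, 2)
Solving gives a = (3, 3, 2).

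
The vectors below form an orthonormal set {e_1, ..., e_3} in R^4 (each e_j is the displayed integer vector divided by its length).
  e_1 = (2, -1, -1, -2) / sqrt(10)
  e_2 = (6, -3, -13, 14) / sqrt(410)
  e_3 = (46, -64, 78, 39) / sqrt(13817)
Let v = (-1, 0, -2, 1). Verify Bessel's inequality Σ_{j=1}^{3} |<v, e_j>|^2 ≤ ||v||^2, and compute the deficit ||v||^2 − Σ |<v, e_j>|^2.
Σ |<v, e_j>|^2 = 1733/337; ||v||^2 = 6; deficit = 289/337

Write each e_j = u_j / sqrt(<u_j, u_j>) where u_j is the displayed integer vector. Then <v, e_j> = <v, u_j> / sqrt(<u_j, u_j>), so |<v, e_j>|^2 = <v, u_j>^2 / <u_j, u_j>.
Coefficients: <v, e_1> = -2/sqrt(10), <v, e_2> = 34/sqrt(410), <v, e_3> = -163/sqrt(13817).
Square and sum: Σ |<v, e_j>|^2 = 1733/337.
Compute ||v||^2 = v·v = 6.
Deficit = 6 − 1733/337 = 289/337 ≥ 0, confirming Bessel's inequality. (The deficit equals ||v − Σ <v,e_j> e_j||^2, the squared distance from v to span{e_j}.)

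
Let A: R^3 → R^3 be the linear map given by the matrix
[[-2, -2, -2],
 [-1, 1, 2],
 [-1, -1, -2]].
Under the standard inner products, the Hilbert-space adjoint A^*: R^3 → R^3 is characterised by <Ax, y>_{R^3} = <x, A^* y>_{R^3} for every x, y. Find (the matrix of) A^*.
A^* = A^T =
[[-2, -1, -1],
 [-2, 1, -1],
 [-2, 2, -2]]

For real matrices with standard dot products, the defining identity <Ax, y> = <x, A^* y> gives (Ax)^T y = x^T (A^*) y, i.e. x^T A^T y = x^T (A^*) y. Since this holds for all x, y, we must have A^* = A^T. Therefore
A^* =
[[-2, -1, -1],
 [-2, 1, -1],
 [-2, 2, -2]].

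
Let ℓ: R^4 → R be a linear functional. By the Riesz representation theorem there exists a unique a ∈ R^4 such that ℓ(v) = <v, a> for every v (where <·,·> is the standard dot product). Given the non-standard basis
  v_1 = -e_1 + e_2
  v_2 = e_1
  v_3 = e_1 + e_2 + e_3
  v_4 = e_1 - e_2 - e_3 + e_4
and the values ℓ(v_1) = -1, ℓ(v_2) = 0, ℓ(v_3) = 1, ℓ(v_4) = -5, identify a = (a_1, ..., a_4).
a = (0, -1, 2, -4)

Write a = (a_1, ..., a_4) in the standard basis. For each basis vector v_i, ℓ(v_i) = <v_i, a> is a linear equation in the a_j's. Collect the n equations into a matrix system V a = ℓ, where row i of V is v_i (expressed in the standard basis). Since V is invertible (lower-triangular with 1s on the diagonal, up to permutation), solve by back-substitution:
  V =
[[-1, 1, 0, 0],
 [1, 0, 0, 0],
 [1, 1, 1, 0],
 [1, -1, -1, 1]]
  V a = (-1, 0, 1, -5)
Solving gives a = (0, -1, 2, -4).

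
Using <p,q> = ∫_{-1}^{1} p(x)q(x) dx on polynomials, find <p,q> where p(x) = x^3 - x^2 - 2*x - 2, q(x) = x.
<p,q> = -14/15

Expand the product: p(x)·q(x) = x^4 - x^3 - 2*x^2 - 2*x.
∫_{-1}^{1} of each monomial x^k gives [2/(k+1) if k even, 0 if k odd]. Integrating term-by-term (or equivalently evaluating the antiderivative F(x) = x^5/5 - x^4/4 - 2*x^3/3 - x^2 at the endpoints):
  F(1) − F(−1) = -103/60 − (-47/60) = -14/15.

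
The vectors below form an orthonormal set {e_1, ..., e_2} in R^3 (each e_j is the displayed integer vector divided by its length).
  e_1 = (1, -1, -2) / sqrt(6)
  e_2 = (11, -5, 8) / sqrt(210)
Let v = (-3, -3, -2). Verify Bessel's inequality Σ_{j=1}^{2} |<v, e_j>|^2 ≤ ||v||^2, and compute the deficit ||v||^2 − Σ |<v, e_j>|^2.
Σ |<v, e_j>|^2 = 286/35; ||v||^2 = 22; deficit = 484/35

Write each e_j = u_j / sqrt(<u_j, u_j>) where u_j is the displayed integer vector. Then <v, e_j> = <v, u_j> / sqrt(<u_j, u_j>), so |<v, e_j>|^2 = <v, u_j>^2 / <u_j, u_j>.
Coefficients: <v, e_1> = 4/sqrt(6), <v, e_2> = -34/sqrt(210).
Square and sum: Σ |<v, e_j>|^2 = 286/35.
Compute ||v||^2 = v·v = 22.
Deficit = 22 − 286/35 = 484/35 ≥ 0, confirming Bessel's inequality. (The deficit equals ||v − Σ <v,e_j> e_j||^2, the squared distance from v to span{e_j}.)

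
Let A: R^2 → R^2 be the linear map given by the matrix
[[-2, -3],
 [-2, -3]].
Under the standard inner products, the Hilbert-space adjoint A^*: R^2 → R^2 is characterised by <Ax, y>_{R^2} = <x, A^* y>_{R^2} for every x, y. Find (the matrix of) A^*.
A^* = A^T =
[[-2, -2],
 [-3, -3]]

For real matrices with standard dot products, the defining identity <Ax, y> = <x, A^* y> gives (Ax)^T y = x^T (A^*) y, i.e. x^T A^T y = x^T (A^*) y. Since this holds for all x, y, we must have A^* = A^T. Therefore
A^* =
[[-2, -2],
 [-3, -3]].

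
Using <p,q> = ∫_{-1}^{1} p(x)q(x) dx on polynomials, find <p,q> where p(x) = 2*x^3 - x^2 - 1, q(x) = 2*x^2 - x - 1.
<p,q> = -4/15

Expand the product: p(x)·q(x) = 4*x^5 - 4*x^4 - x^3 - x^2 + x + 1.
∫_{-1}^{1} of each monomial x^k gives [2/(k+1) if k even, 0 if k odd]. Integrating term-by-term (or equivalently evaluating the antiderivative F(x) = 2*x^6/3 - 4*x^5/5 - x^4/4 - x^3/3 + x^2/2 + x at the endpoints):
  F(1) − F(−1) = 47/60 − (21/20) = -4/15.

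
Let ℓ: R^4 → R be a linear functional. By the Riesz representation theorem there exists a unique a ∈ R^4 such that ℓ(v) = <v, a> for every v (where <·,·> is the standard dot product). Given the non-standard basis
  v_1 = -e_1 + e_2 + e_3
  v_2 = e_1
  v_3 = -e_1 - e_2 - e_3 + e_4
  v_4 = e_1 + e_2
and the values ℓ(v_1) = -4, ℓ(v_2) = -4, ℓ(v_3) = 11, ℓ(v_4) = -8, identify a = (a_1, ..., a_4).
a = (-4, -4, -4, -1)

Write a = (a_1, ..., a_4) in the standard basis. For each basis vector v_i, ℓ(v_i) = <v_i, a> is a linear equation in the a_j's. Collect the n equations into a matrix system V a = ℓ, where row i of V is v_i (expressed in the standard basis). Since V is invertible (lower-triangular with 1s on the diagonal, up to permutation), solve by back-substitution:
  V =
[[-1, 1, 1, 0],
 [1, 0, 0, 0],
 [-1, -1, -1, 1],
 [1, 1, 0, 0]]
  V a = (-4, -4, 11, -8)
Solving gives a = (-4, -4, -4, -1).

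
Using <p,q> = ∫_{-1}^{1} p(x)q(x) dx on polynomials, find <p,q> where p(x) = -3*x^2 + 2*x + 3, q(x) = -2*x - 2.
<p,q> = -32/3

Expand the product: p(x)·q(x) = 6*x^3 + 2*x^2 - 10*x - 6.
∫_{-1}^{1} of each monomial x^k gives [2/(k+1) if k even, 0 if k odd]. Integrating term-by-term (or equivalently evaluating the antiderivative F(x) = 3*x^4/2 + 2*x^3/3 - 5*x^2 - 6*x at the endpoints):
  F(1) − F(−1) = -53/6 − (11/6) = -32/3.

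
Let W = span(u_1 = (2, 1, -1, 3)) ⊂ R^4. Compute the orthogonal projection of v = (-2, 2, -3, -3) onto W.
proj_W(v) = (-16/15, -8/15, 8/15, -8/5)

Set up U = [u_1 | ... | u_1] ∈ R^(4×1). The projector onto W = col(U) is P = U (U^T U)^(-1) U^T.
Compute U^T U =
  [15],
and U^T v = (-8).
Solve U^T U · c = U^T v for the coefficients: c = (-8/15). The projection is proj_W(v) = U c.
Check: (v - proj_W(v)) · u_1 = 0  (should be 0).
Result: proj_W(v) = (-16/15, -8/15, 8/15, -8/5).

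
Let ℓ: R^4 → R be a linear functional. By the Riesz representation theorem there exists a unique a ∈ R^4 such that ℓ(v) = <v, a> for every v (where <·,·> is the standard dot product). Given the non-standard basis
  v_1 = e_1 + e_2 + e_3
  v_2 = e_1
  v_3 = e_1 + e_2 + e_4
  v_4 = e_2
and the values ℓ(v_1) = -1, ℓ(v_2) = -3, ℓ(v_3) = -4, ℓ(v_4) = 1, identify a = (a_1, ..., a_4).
a = (-3, 1, 1, -2)

Write a = (a_1, ..., a_4) in the standard basis. For each basis vector v_i, ℓ(v_i) = <v_i, a> is a linear equation in the a_j's. Collect the n equations into a matrix system V a = ℓ, where row i of V is v_i (expressed in the standard basis). Since V is invertible (lower-triangular with 1s on the diagonal, up to permutation), solve by back-substitution:
  V =
[[1, 1, 1, 0],
 [1, 0, 0, 0],
 [1, 1, 0, 1],
 [0, 1, 0, 0]]
  V a = (-1, -3, -4, 1)
Solving gives a = (-3, 1, 1, -2).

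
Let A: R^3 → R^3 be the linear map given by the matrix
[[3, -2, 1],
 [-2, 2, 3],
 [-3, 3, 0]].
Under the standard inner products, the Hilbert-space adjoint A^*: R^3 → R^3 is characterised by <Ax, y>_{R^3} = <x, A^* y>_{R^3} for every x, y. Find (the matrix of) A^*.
A^* = A^T =
[[3, -2, -3],
 [-2, 2, 3],
 [1, 3, 0]]

For real matrices with standard dot products, the defining identity <Ax, y> = <x, A^* y> gives (Ax)^T y = x^T (A^*) y, i.e. x^T A^T y = x^T (A^*) y. Since this holds for all x, y, we must have A^* = A^T. Therefore
A^* =
[[3, -2, -3],
 [-2, 2, 3],
 [1, 3, 0]].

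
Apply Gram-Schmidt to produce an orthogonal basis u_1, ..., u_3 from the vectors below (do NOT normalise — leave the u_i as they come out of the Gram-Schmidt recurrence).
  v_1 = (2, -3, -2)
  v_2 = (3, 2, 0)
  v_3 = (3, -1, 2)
Orthogonal basis:
  u_1 = (2, -3, -2)
  u_2 = (3, 2, 0)
  u_3 = (176/221, -264/221, 44/17)

Apply the Gram-Schmidt recurrence
  u_1 = v_1
  u_i = v_i − Σ_{j<i} ((v_i · u_j) / (u_j · u_j)) · u_j.

Step by step this gives:
  u_1 = (2, -3, -2)
  u_2 = (3, 2, 0)
  u_3 = (176/221, -264/221, 44/17)

Orthogonality check:
  u_2 · u_1 = 0 (should be 0)
  u_3 · u_1 = 0 (should be 0)
  u_3 · u_2 = 0 (should be 0)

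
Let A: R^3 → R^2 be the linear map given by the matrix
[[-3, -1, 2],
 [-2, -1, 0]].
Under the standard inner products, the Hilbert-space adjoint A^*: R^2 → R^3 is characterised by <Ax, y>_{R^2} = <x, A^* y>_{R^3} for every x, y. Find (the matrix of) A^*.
A^* = A^T =
[[-3, -2],
 [-1, -1],
 [2, 0]]

For real matrices with standard dot products, the defining identity <Ax, y> = <x, A^* y> gives (Ax)^T y = x^T (A^*) y, i.e. x^T A^T y = x^T (A^*) y. Since this holds for all x, y, we must have A^* = A^T. Therefore
A^* =
[[-3, -2],
 [-1, -1],
 [2, 0]].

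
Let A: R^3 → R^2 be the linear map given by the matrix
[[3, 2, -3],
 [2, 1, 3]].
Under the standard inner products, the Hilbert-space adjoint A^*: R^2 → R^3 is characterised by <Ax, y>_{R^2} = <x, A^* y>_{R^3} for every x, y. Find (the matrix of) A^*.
A^* = A^T =
[[3, 2],
 [2, 1],
 [-3, 3]]

For real matrices with standard dot products, the defining identity <Ax, y> = <x, A^* y> gives (Ax)^T y = x^T (A^*) y, i.e. x^T A^T y = x^T (A^*) y. Since this holds for all x, y, we must have A^* = A^T. Therefore
A^* =
[[3, 2],
 [2, 1],
 [-3, 3]].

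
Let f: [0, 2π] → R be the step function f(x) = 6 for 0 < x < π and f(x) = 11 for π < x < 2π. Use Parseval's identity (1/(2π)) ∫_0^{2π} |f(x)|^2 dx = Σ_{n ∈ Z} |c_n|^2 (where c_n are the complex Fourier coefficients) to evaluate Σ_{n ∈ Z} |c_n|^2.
Σ |c_n|^2 = 157/2

Parseval equates the L^2 energy of f (normalised by 1/(2π)) with the ℓ^2 sum of its Fourier coefficients: (1/(2π)) ∫_0^{2π} |f|^2 = Σ |c_n|^2.
Compute the left side: (1/(2π)) [∫_0^π 6^2 dx + ∫_π^{2π} 11^2 dx] = (1/(2π)) · (36π + 121π) = (36 + 121)/2 = 157/2.
So Σ_{n ∈ Z} |c_n|^2 = 157/2.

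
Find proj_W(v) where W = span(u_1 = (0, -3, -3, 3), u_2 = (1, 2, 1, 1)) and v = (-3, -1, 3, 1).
proj_W(v) = (-5/17, -1/17, 4/17, -14/17)

Set up U = [u_1 | ... | u_2] ∈ R^(4×2). The projector onto W = col(U) is P = U (U^T U)^(-1) U^T.
Compute U^T U =
  [27, -6]
  [-6, 7],
and U^T v = (-3, -1).
Solve U^T U · c = U^T v for the coefficients: c = (-3/17, -5/17). The projection is proj_W(v) = U c.
Check: (v - proj_W(v)) · u_1 = 0  (should be 0).
Check: (v - proj_W(v)) · u_2 = 0  (should be 0).
Result: proj_W(v) = (-5/17, -1/17, 4/17, -14/17).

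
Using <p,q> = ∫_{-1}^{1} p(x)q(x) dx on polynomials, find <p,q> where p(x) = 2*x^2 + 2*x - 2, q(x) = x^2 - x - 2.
<p,q> = 52/15

Expand the product: p(x)·q(x) = 2*x^4 - 8*x^2 - 2*x + 4.
∫_{-1}^{1} of each monomial x^k gives [2/(k+1) if k even, 0 if k odd]. Integrating term-by-term (or equivalently evaluating the antiderivative F(x) = 2*x^5/5 - 8*x^3/3 - x^2 + 4*x at the endpoints):
  F(1) − F(−1) = 11/15 − (-41/15) = 52/15.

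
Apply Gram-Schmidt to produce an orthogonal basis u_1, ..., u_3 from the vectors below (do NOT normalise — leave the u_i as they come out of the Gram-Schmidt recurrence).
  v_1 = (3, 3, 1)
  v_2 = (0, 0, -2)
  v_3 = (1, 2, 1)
Orthogonal basis:
  u_1 = (3, 3, 1)
  u_2 = (6/19, 6/19, -36/19)
  u_3 = (-1/2, 1/2, 0)

Apply the Gram-Schmidt recurrence
  u_1 = v_1
  u_i = v_i − Σ_{j<i} ((v_i · u_j) / (u_j · u_j)) · u_j.

Step by step this gives:
  u_1 = (3, 3, 1)
  u_2 = (6/19, 6/19, -36/19)
  u_3 = (-1/2, 1/2, 0)

Orthogonality check:
  u_2 · u_1 = 0 (should be 0)
  u_3 · u_1 = 0 (should be 0)
  u_3 · u_2 = 0 (should be 0)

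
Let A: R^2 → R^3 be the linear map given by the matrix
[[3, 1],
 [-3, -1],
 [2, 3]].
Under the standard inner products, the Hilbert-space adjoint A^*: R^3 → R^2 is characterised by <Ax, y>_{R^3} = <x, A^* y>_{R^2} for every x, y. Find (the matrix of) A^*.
A^* = A^T =
[[3, -3, 2],
 [1, -1, 3]]

For real matrices with standard dot products, the defining identity <Ax, y> = <x, A^* y> gives (Ax)^T y = x^T (A^*) y, i.e. x^T A^T y = x^T (A^*) y. Since this holds for all x, y, we must have A^* = A^T. Therefore
A^* =
[[3, -3, 2],
 [1, -1, 3]].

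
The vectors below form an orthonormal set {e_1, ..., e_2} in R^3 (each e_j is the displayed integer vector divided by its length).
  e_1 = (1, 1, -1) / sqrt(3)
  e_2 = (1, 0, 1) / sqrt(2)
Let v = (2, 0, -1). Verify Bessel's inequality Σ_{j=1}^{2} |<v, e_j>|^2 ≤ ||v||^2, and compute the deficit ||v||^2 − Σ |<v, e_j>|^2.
Σ |<v, e_j>|^2 = 7/2; ||v||^2 = 5; deficit = 3/2

Write each e_j = u_j / sqrt(<u_j, u_j>) where u_j is the displayed integer vector. Then <v, e_j> = <v, u_j> / sqrt(<u_j, u_j>), so |<v, e_j>|^2 = <v, u_j>^2 / <u_j, u_j>.
Coefficients: <v, e_1> = 3/sqrt(3), <v, e_2> = 1/sqrt(2).
Square and sum: Σ |<v, e_j>|^2 = 7/2.
Compute ||v||^2 = v·v = 5.
Deficit = 5 − 7/2 = 3/2 ≥ 0, confirming Bessel's inequality. (The deficit equals ||v − Σ <v,e_j> e_j||^2, the squared distance from v to span{e_j}.)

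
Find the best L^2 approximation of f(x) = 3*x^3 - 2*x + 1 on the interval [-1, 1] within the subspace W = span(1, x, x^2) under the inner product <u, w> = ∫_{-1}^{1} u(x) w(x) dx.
g(x) = 1 - x/5

The best approximation g ∈ W is the orthogonal projection of f onto W. Writing g = a_0 + a_1 x + a_2 x^2, the coefficients solve the normal equations G · a = b where
  G_{ij} = <φ_i, φ_j> and b_i = <f, φ_i>, with φ_0 = 1, φ_1 = x, φ_2 = x^2.
G =
  [2, 0, 2/3]
  [0, 2/3, 0]
  [2/3, 0, 2/5],
b = (2, -2/15, 2/3).
Solving gives a_0 = 1, a_1 = -1/5, a_2 = 0, so
  g(x) = 1 - x/5.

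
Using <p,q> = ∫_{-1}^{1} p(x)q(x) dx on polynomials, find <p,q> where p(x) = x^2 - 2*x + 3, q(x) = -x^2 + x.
<p,q> = -56/15

Expand the product: p(x)·q(x) = -x^4 + 3*x^3 - 5*x^2 + 3*x.
∫_{-1}^{1} of each monomial x^k gives [2/(k+1) if k even, 0 if k odd]. Integrating term-by-term (or equivalently evaluating the antiderivative F(x) = -x^5/5 + 3*x^4/4 - 5*x^3/3 + 3*x^2/2 at the endpoints):
  F(1) − F(−1) = 23/60 − (247/60) = -56/15.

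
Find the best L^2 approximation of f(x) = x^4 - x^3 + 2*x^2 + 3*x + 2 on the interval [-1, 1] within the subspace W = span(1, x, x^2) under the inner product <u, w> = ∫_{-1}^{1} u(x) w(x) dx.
g(x) = 20*x^2/7 + 12*x/5 + 67/35

The best approximation g ∈ W is the orthogonal projection of f onto W. Writing g = a_0 + a_1 x + a_2 x^2, the coefficients solve the normal equations G · a = b where
  G_{ij} = <φ_i, φ_j> and b_i = <f, φ_i>, with φ_0 = 1, φ_1 = x, φ_2 = x^2.
G =
  [2, 0, 2/3]
  [0, 2/3, 0]
  [2/3, 0, 2/5],
b = (86/15, 8/5, 254/105).
Solving gives a_0 = 67/35, a_1 = 12/5, a_2 = 20/7, so
  g(x) = 20*x^2/7 + 12*x/5 + 67/35.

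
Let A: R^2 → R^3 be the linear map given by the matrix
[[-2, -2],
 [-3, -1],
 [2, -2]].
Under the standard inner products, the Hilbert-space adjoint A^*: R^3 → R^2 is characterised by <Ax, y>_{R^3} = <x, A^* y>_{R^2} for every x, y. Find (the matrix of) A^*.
A^* = A^T =
[[-2, -3, 2],
 [-2, -1, -2]]

For real matrices with standard dot products, the defining identity <Ax, y> = <x, A^* y> gives (Ax)^T y = x^T (A^*) y, i.e. x^T A^T y = x^T (A^*) y. Since this holds for all x, y, we must have A^* = A^T. Therefore
A^* =
[[-2, -3, 2],
 [-2, -1, -2]].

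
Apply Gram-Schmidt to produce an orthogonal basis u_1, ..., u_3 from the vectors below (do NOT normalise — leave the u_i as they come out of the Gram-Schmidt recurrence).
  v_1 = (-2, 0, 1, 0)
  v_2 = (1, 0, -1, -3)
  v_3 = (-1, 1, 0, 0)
Orthogonal basis:
  u_1 = (-2, 0, 1, 0)
  u_2 = (-1/5, 0, -2/5, -3)
  u_3 = (-9/46, 1, -9/23, 3/46)

Apply the Gram-Schmidt recurrence
  u_1 = v_1
  u_i = v_i − Σ_{j<i} ((v_i · u_j) / (u_j · u_j)) · u_j.

Step by step this gives:
  u_1 = (-2, 0, 1, 0)
  u_2 = (-1/5, 0, -2/5, -3)
  u_3 = (-9/46, 1, -9/23, 3/46)

Orthogonality check:
  u_2 · u_1 = 0 (should be 0)
  u_3 · u_1 = 0 (should be 0)
  u_3 · u_2 = 0 (should be 0)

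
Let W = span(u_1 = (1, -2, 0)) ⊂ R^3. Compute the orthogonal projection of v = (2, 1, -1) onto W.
proj_W(v) = (0, 0, 0)

Set up U = [u_1 | ... | u_1] ∈ R^(3×1). The projector onto W = col(U) is P = U (U^T U)^(-1) U^T.
Compute U^T U =
  [5],
and U^T v = (0).
Solve U^T U · c = U^T v for the coefficients: c = (0). The projection is proj_W(v) = U c.
Check: (v - proj_W(v)) · u_1 = 0  (should be 0).
Result: proj_W(v) = (0, 0, 0).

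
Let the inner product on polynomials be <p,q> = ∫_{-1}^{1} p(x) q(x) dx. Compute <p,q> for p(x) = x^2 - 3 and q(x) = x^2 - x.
<p,q> = -8/5

Expand the product: p(x)·q(x) = x^4 - x^3 - 3*x^2 + 3*x.
∫_{-1}^{1} of each monomial x^k gives [2/(k+1) if k even, 0 if k odd]. Integrating term-by-term (or equivalently evaluating the antiderivative F(x) = x^5/5 - x^4/4 - x^3 + 3*x^2/2 at the endpoints):
  F(1) − F(−1) = 9/20 − (41/20) = -8/5.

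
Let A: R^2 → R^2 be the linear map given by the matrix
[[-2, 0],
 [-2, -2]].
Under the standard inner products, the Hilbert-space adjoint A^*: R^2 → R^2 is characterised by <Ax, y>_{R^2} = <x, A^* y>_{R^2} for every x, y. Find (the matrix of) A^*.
A^* = A^T =
[[-2, -2],
 [0, -2]]

For real matrices with standard dot products, the defining identity <Ax, y> = <x, A^* y> gives (Ax)^T y = x^T (A^*) y, i.e. x^T A^T y = x^T (A^*) y. Since this holds for all x, y, we must have A^* = A^T. Therefore
A^* =
[[-2, -2],
 [0, -2]].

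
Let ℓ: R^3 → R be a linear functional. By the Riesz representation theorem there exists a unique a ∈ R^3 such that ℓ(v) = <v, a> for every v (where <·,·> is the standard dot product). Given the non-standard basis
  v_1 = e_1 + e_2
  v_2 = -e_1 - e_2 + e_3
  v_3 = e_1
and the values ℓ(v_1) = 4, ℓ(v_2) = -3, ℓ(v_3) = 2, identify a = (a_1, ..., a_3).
a = (2, 2, 1)

Write a = (a_1, ..., a_3) in the standard basis. For each basis vector v_i, ℓ(v_i) = <v_i, a> is a linear equation in the a_j's. Collect the n equations into a matrix system V a = ℓ, where row i of V is v_i (expressed in the standard basis). Since V is invertible (lower-triangular with 1s on the diagonal, up to permutation), solve by back-substitution:
  V =
[[1, 1, 0],
 [-1, -1, 1],
 [1, 0, 0]]
  V a = (4, -3, 2)
Solving gives a = (2, 2, 1).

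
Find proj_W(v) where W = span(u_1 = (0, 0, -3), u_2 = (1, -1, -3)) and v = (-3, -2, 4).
proj_W(v) = (-1/2, 1/2, 4)

Set up U = [u_1 | ... | u_2] ∈ R^(3×2). The projector onto W = col(U) is P = U (U^T U)^(-1) U^T.
Compute U^T U =
  [9, 9]
  [9, 11],
and U^T v = (-12, -13).
Solve U^T U · c = U^T v for the coefficients: c = (-5/6, -1/2). The projection is proj_W(v) = U c.
Check: (v - proj_W(v)) · u_1 = 0  (should be 0).
Check: (v - proj_W(v)) · u_2 = 0  (should be 0).
Result: proj_W(v) = (-1/2, 1/2, 4).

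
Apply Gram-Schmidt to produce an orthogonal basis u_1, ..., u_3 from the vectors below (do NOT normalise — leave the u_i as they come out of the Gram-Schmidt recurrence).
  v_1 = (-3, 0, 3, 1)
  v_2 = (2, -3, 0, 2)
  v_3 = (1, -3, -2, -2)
Orthogonal basis:
  u_1 = (-3, 0, 3, 1)
  u_2 = (26/19, -3, 12/19, 42/19)
  u_3 = (-348/307, -654/307, -137/307, -633/307)

Apply the Gram-Schmidt recurrence
  u_1 = v_1
  u_i = v_i − Σ_{j<i} ((v_i · u_j) / (u_j · u_j)) · u_j.

Step by step this gives:
  u_1 = (-3, 0, 3, 1)
  u_2 = (26/19, -3, 12/19, 42/19)
  u_3 = (-348/307, -654/307, -137/307, -633/307)

Orthogonality check:
  u_2 · u_1 = 0 (should be 0)
  u_3 · u_1 = 0 (should be 0)
  u_3 · u_2 = 0 (should be 0)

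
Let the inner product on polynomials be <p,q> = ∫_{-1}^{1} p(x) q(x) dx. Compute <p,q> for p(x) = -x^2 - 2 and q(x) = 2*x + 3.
<p,q> = -14

Expand the product: p(x)·q(x) = -2*x^3 - 3*x^2 - 4*x - 6.
∫_{-1}^{1} of each monomial x^k gives [2/(k+1) if k even, 0 if k odd]. Integrating term-by-term (or equivalently evaluating the antiderivative F(x) = -x^4/2 - x^3 - 2*x^2 - 6*x at the endpoints):
  F(1) − F(−1) = -19/2 − (9/2) = -14.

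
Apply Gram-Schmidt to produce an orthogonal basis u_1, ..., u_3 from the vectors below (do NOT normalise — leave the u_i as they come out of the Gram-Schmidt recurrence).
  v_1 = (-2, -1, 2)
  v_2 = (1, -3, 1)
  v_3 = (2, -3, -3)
Orthogonal basis:
  u_1 = (-2, -1, 2)
  u_2 = (5/3, -8/3, 1/3)
  u_3 = (-23/18, -46/45, -161/90)

Apply the Gram-Schmidt recurrence
  u_1 = v_1
  u_i = v_i − Σ_{j<i} ((v_i · u_j) / (u_j · u_j)) · u_j.

Step by step this gives:
  u_1 = (-2, -1, 2)
  u_2 = (5/3, -8/3, 1/3)
  u_3 = (-23/18, -46/45, -161/90)

Orthogonality check:
  u_2 · u_1 = 0 (should be 0)
  u_3 · u_1 = 0 (should be 0)
  u_3 · u_2 = 0 (should be 0)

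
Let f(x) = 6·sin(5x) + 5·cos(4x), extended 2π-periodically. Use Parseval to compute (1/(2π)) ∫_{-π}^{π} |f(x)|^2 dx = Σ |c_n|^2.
Σ |c_n|^2 = 61/2

Expand |f|^2 and use orthogonality of {sin(nx), cos(mx)} on [-π, π]:
  ∫_{-π}^{π} sin(nx)^2 dx = π, ∫ cos(mx)^2 dx = π, and cross terms integrate to 0.
So ∫_{-π}^{π} f(x)^2 dx = 6^2 · π + 5^2 · π = (36 + 25)π.
Divide by 2π: (36 + 25)/2 = 61/2.
By Parseval, this equals Σ |c_n|^2.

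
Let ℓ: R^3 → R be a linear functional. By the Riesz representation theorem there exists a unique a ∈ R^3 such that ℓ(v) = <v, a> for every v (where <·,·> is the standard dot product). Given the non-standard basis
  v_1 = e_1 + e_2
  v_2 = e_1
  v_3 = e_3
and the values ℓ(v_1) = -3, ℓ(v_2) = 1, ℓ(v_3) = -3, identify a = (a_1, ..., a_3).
a = (1, -4, -3)

Write a = (a_1, ..., a_3) in the standard basis. For each basis vector v_i, ℓ(v_i) = <v_i, a> is a linear equation in the a_j's. Collect the n equations into a matrix system V a = ℓ, where row i of V is v_i (expressed in the standard basis). Since V is invertible (lower-triangular with 1s on the diagonal, up to permutation), solve by back-substitution:
  V =
[[1, 1, 0],
 [1, 0, 0],
 [0, 0, 1]]
  V a = (-3, 1, -3)
Solving gives a = (1, -4, -3).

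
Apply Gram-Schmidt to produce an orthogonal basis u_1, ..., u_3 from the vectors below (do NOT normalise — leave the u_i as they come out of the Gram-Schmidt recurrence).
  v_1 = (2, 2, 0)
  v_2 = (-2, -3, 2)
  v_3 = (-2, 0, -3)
Orthogonal basis:
  u_1 = (2, 2, 0)
  u_2 = (1/2, -1/2, 2)
  u_3 = (-2/9, 2/9, 1/9)

Apply the Gram-Schmidt recurrence
  u_1 = v_1
  u_i = v_i − Σ_{j<i} ((v_i · u_j) / (u_j · u_j)) · u_j.

Step by step this gives:
  u_1 = (2, 2, 0)
  u_2 = (1/2, -1/2, 2)
  u_3 = (-2/9, 2/9, 1/9)

Orthogonality check:
  u_2 · u_1 = 0 (should be 0)
  u_3 · u_1 = 0 (should be 0)
  u_3 · u_2 = 0 (should be 0)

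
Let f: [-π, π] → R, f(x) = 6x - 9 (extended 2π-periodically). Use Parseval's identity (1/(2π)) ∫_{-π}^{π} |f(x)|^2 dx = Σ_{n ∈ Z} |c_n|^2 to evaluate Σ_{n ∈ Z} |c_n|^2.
Σ |c_n|^2 = 12π^2 + 81

Expand and integrate term by term over [-π, π]:
  ∫ (6x)^2 dx = 36·(2π^3/3); ∫ 2·6·(-9)·x dx = 0 (odd integrand); ∫ (-9)^2 dx = 81·2π.
So (1/(2π)) ∫_{-π}^{π} (6x - 9)^2 dx = 36π^2/3 + 81 = 12π^2 + 81.
Parseval ⇒ Σ |c_n|^2 = 12π^2 + 81.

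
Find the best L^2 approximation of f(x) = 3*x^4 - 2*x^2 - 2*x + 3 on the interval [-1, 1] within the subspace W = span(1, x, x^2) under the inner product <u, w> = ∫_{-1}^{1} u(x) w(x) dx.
g(x) = 4*x^2/7 - 2*x + 96/35

The best approximation g ∈ W is the orthogonal projection of f onto W. Writing g = a_0 + a_1 x + a_2 x^2, the coefficients solve the normal equations G · a = b where
  G_{ij} = <φ_i, φ_j> and b_i = <f, φ_i>, with φ_0 = 1, φ_1 = x, φ_2 = x^2.
G =
  [2, 0, 2/3]
  [0, 2/3, 0]
  [2/3, 0, 2/5],
b = (88/15, -4/3, 72/35).
Solving gives a_0 = 96/35, a_1 = -2, a_2 = 4/7, so
  g(x) = 4*x^2/7 - 2*x + 96/35.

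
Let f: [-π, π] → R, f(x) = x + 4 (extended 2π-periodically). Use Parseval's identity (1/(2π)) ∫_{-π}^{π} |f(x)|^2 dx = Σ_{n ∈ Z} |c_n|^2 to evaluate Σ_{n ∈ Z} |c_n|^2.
Σ |c_n|^2 = π^2/3 + 16

Expand and integrate term by term over [-π, π]:
  ∫ (x)^2 dx = 1·(2π^3/3); ∫ 2·1·(4)·x dx = 0 (odd integrand); ∫ 4^2 dx = 16·2π.
So (1/(2π)) ∫_{-π}^{π} (x + 4)^2 dx = 1π^2/3 + 16 = π^2/3 + 16.
Parseval ⇒ Σ |c_n|^2 = π^2/3 + 16.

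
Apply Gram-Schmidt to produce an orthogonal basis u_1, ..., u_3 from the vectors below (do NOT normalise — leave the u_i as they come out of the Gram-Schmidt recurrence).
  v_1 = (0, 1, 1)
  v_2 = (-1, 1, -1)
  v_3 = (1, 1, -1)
Orthogonal basis:
  u_1 = (0, 1, 1)
  u_2 = (-1, 1, -1)
  u_3 = (4/3, 2/3, -2/3)

Apply the Gram-Schmidt recurrence
  u_1 = v_1
  u_i = v_i − Σ_{j<i} ((v_i · u_j) / (u_j · u_j)) · u_j.

Step by step this gives:
  u_1 = (0, 1, 1)
  u_2 = (-1, 1, -1)
  u_3 = (4/3, 2/3, -2/3)

Orthogonality check:
  u_2 · u_1 = 0 (should be 0)
  u_3 · u_1 = 0 (should be 0)
  u_3 · u_2 = 0 (should be 0)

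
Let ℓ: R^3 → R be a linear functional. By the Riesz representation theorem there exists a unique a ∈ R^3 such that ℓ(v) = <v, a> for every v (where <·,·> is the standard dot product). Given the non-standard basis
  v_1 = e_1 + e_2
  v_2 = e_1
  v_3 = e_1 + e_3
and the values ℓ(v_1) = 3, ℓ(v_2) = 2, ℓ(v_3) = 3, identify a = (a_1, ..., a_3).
a = (2, 1, 1)

Write a = (a_1, ..., a_3) in the standard basis. For each basis vector v_i, ℓ(v_i) = <v_i, a> is a linear equation in the a_j's. Collect the n equations into a matrix system V a = ℓ, where row i of V is v_i (expressed in the standard basis). Since V is invertible (lower-triangular with 1s on the diagonal, up to permutation), solve by back-substitution:
  V =
[[1, 1, 0],
 [1, 0, 0],
 [1, 0, 1]]
  V a = (3, 2, 3)
Solving gives a = (2, 1, 1).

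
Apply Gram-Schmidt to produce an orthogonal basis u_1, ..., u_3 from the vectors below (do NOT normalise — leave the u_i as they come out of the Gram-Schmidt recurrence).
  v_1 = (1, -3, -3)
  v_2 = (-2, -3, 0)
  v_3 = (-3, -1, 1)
Orthogonal basis:
  u_1 = (1, -3, -3)
  u_2 = (-45/19, -36/19, 21/19)
  u_3 = (-6/11, 4/11, -6/11)

Apply the Gram-Schmidt recurrence
  u_1 = v_1
  u_i = v_i − Σ_{j<i} ((v_i · u_j) / (u_j · u_j)) · u_j.

Step by step this gives:
  u_1 = (1, -3, -3)
  u_2 = (-45/19, -36/19, 21/19)
  u_3 = (-6/11, 4/11, -6/11)

Orthogonality check:
  u_2 · u_1 = 0 (should be 0)
  u_3 · u_1 = 0 (should be 0)
  u_3 · u_2 = 0 (should be 0)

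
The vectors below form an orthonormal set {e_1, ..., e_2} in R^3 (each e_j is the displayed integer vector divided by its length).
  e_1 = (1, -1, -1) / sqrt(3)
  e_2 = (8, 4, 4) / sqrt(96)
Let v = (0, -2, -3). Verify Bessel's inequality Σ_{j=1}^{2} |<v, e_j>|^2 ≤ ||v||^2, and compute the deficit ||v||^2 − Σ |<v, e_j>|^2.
Σ |<v, e_j>|^2 = 25/2; ||v||^2 = 13; deficit = 1/2

Write each e_j = u_j / sqrt(<u_j, u_j>) where u_j is the displayed integer vector. Then <v, e_j> = <v, u_j> / sqrt(<u_j, u_j>), so |<v, e_j>|^2 = <v, u_j>^2 / <u_j, u_j>.
Coefficients: <v, e_1> = 5/sqrt(3), <v, e_2> = -20/sqrt(96).
Square and sum: Σ |<v, e_j>|^2 = 25/2.
Compute ||v||^2 = v·v = 13.
Deficit = 13 − 25/2 = 1/2 ≥ 0, confirming Bessel's inequality. (The deficit equals ||v − Σ <v,e_j> e_j||^2, the squared distance from v to span{e_j}.)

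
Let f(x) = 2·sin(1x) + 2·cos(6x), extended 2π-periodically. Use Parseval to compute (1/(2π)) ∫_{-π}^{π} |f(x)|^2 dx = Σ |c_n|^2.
Σ |c_n|^2 = 4

Expand |f|^2 and use orthogonality of {sin(nx), cos(mx)} on [-π, π]:
  ∫_{-π}^{π} sin(nx)^2 dx = π, ∫ cos(mx)^2 dx = π, and cross terms integrate to 0.
So ∫_{-π}^{π} f(x)^2 dx = 2^2 · π + 2^2 · π = (4 + 4)π.
Divide by 2π: (4 + 4)/2 = 4.
By Parseval, this equals Σ |c_n|^2.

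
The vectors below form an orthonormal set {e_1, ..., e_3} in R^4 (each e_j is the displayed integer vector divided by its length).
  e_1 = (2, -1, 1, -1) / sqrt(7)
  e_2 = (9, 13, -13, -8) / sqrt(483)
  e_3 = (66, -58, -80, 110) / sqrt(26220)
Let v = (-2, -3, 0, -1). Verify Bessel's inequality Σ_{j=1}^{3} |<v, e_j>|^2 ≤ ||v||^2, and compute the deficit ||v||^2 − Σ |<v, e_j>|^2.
Σ |<v, e_j>|^2 = 489/95; ||v||^2 = 14; deficit = 841/95

Write each e_j = u_j / sqrt(<u_j, u_j>) where u_j is the displayed integer vector. Then <v, e_j> = <v, u_j> / sqrt(<u_j, u_j>), so |<v, e_j>|^2 = <v, u_j>^2 / <u_j, u_j>.
Coefficients: <v, e_1> = 0/sqrt(7), <v, e_2> = -49/sqrt(483), <v, e_3> = -68/sqrt(26220).
Square and sum: Σ |<v, e_j>|^2 = 489/95.
Compute ||v||^2 = v·v = 14.
Deficit = 14 − 489/95 = 841/95 ≥ 0, confirming Bessel's inequality. (The deficit equals ||v − Σ <v,e_j> e_j||^2, the squared distance from v to span{e_j}.)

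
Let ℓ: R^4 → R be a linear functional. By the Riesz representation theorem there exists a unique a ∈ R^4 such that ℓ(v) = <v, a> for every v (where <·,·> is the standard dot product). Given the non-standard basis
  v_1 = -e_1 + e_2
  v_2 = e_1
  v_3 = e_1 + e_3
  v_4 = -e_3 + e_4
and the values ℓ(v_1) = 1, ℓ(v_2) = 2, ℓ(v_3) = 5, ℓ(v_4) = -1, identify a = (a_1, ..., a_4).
a = (2, 3, 3, 2)

Write a = (a_1, ..., a_4) in the standard basis. For each basis vector v_i, ℓ(v_i) = <v_i, a> is a linear equation in the a_j's. Collect the n equations into a matrix system V a = ℓ, where row i of V is v_i (expressed in the standard basis). Since V is invertible (lower-triangular with 1s on the diagonal, up to permutation), solve by back-substitution:
  V =
[[-1, 1, 0, 0],
 [1, 0, 0, 0],
 [1, 0, 1, 0],
 [0, 0, -1, 1]]
  V a = (1, 2, 5, -1)
Solving gives a = (2, 3, 3, 2).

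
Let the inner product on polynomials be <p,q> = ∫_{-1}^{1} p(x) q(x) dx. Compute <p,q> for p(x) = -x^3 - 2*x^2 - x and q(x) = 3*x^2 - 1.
<p,q> = -16/15

Expand the product: p(x)·q(x) = -3*x^5 - 6*x^4 - 2*x^3 + 2*x^2 + x.
∫_{-1}^{1} of each monomial x^k gives [2/(k+1) if k even, 0 if k odd]. Integrating term-by-term (or equivalently evaluating the antiderivative F(x) = -x^6/2 - 6*x^5/5 - x^4/2 + 2*x^3/3 + x^2/2 at the endpoints):
  F(1) − F(−1) = -31/30 − (1/30) = -16/15.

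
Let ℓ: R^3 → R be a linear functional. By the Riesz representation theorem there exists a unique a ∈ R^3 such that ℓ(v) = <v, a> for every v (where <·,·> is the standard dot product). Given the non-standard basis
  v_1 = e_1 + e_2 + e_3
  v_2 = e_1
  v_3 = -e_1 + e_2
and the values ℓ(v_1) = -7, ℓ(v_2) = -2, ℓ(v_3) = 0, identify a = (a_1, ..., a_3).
a = (-2, -2, -3)

Write a = (a_1, ..., a_3) in the standard basis. For each basis vector v_i, ℓ(v_i) = <v_i, a> is a linear equation in the a_j's. Collect the n equations into a matrix system V a = ℓ, where row i of V is v_i (expressed in the standard basis). Since V is invertible (lower-triangular with 1s on the diagonal, up to permutation), solve by back-substitution:
  V =
[[1, 1, 1],
 [1, 0, 0],
 [-1, 1, 0]]
  V a = (-7, -2, 0)
Solving gives a = (-2, -2, -3).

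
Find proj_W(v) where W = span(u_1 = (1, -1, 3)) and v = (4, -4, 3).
proj_W(v) = (17/11, -17/11, 51/11)

Set up U = [u_1 | ... | u_1] ∈ R^(3×1). The projector onto W = col(U) is P = U (U^T U)^(-1) U^T.
Compute U^T U =
  [11],
and U^T v = (17).
Solve U^T U · c = U^T v for the coefficients: c = (17/11). The projection is proj_W(v) = U c.
Check: (v - proj_W(v)) · u_1 = 0  (should be 0).
Result: proj_W(v) = (17/11, -17/11, 51/11).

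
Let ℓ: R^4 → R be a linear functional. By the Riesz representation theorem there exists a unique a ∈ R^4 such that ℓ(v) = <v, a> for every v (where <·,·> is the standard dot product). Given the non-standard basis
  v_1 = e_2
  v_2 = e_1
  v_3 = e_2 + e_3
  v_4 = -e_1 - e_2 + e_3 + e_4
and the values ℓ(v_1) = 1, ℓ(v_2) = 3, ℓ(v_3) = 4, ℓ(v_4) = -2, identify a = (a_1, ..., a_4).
a = (3, 1, 3, -1)

Write a = (a_1, ..., a_4) in the standard basis. For each basis vector v_i, ℓ(v_i) = <v_i, a> is a linear equation in the a_j's. Collect the n equations into a matrix system V a = ℓ, where row i of V is v_i (expressed in the standard basis). Since V is invertible (lower-triangular with 1s on the diagonal, up to permutation), solve by back-substitution:
  V =
[[0, 1, 0, 0],
 [1, 0, 0, 0],
 [0, 1, 1, 0],
 [-1, -1, 1, 1]]
  V a = (1, 3, 4, -2)
Solving gives a = (3, 1, 3, -1).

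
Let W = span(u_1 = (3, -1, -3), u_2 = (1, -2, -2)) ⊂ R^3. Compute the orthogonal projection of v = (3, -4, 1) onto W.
proj_W(v) = (17/25, -113/50, -19/10)

Set up U = [u_1 | ... | u_2] ∈ R^(3×2). The projector onto W = col(U) is P = U (U^T U)^(-1) U^T.
Compute U^T U =
  [19, 11]
  [11, 9],
and U^T v = (10, 9).
Solve U^T U · c = U^T v for the coefficients: c = (-9/50, 61/50). The projection is proj_W(v) = U c.
Check: (v - proj_W(v)) · u_1 = 0  (should be 0).
Check: (v - proj_W(v)) · u_2 = 0  (should be 0).
Result: proj_W(v) = (17/25, -113/50, -19/10).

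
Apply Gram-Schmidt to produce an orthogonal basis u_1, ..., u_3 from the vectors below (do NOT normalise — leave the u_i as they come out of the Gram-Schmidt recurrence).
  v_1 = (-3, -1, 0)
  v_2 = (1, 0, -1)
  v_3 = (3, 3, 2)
Orthogonal basis:
  u_1 = (-3, -1, 0)
  u_2 = (1/10, -3/10, -1)
  u_3 = (-4/11, 12/11, -4/11)

Apply the Gram-Schmidt recurrence
  u_1 = v_1
  u_i = v_i − Σ_{j<i} ((v_i · u_j) / (u_j · u_j)) · u_j.

Step by step this gives:
  u_1 = (-3, -1, 0)
  u_2 = (1/10, -3/10, -1)
  u_3 = (-4/11, 12/11, -4/11)

Orthogonality check:
  u_2 · u_1 = 0 (should be 0)
  u_3 · u_1 = 0 (should be 0)
  u_3 · u_2 = 0 (should be 0)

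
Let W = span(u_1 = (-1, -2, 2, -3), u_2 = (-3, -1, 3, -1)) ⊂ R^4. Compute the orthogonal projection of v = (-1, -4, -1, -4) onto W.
proj_W(v) = (49/82, -207/82, 85/82, -341/82)

Set up U = [u_1 | ... | u_2] ∈ R^(4×2). The projector onto W = col(U) is P = U (U^T U)^(-1) U^T.
Compute U^T U =
  [18, 14]
  [14, 20],
and U^T v = (19, 8).
Solve U^T U · c = U^T v for the coefficients: c = (67/41, -61/82). The projection is proj_W(v) = U c.
Check: (v - proj_W(v)) · u_1 = 0  (should be 0).
Check: (v - proj_W(v)) · u_2 = 0  (should be 0).
Result: proj_W(v) = (49/82, -207/82, 85/82, -341/82).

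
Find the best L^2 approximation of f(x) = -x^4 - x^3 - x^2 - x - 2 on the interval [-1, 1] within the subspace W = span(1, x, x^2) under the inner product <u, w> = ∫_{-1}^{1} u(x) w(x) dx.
g(x) = -13*x^2/7 - 8*x/5 - 67/35

The best approximation g ∈ W is the orthogonal projection of f onto W. Writing g = a_0 + a_1 x + a_2 x^2, the coefficients solve the normal equations G · a = b where
  G_{ij} = <φ_i, φ_j> and b_i = <f, φ_i>, with φ_0 = 1, φ_1 = x, φ_2 = x^2.
G =
  [2, 0, 2/3]
  [0, 2/3, 0]
  [2/3, 0, 2/5],
b = (-76/15, -16/15, -212/105).
Solving gives a_0 = -67/35, a_1 = -8/5, a_2 = -13/7, so
  g(x) = -13*x^2/7 - 8*x/5 - 67/35.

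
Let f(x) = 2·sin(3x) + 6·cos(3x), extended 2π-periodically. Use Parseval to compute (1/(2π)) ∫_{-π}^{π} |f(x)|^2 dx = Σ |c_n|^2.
Σ |c_n|^2 = 20

Expand |f|^2 and use orthogonality of {sin(nx), cos(mx)} on [-π, π]:
  ∫_{-π}^{π} sin(nx)^2 dx = π, ∫ cos(mx)^2 dx = π, and cross terms integrate to 0.
So ∫_{-π}^{π} f(x)^2 dx = 2^2 · π + 6^2 · π = (4 + 36)π.
Divide by 2π: (4 + 36)/2 = 20.
By Parseval, this equals Σ |c_n|^2.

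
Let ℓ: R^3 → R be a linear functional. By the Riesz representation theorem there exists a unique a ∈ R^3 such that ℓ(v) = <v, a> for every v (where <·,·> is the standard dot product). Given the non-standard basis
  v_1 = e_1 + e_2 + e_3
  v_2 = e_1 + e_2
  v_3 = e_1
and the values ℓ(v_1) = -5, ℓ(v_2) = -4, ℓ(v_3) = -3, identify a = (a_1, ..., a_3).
a = (-3, -1, -1)

Write a = (a_1, ..., a_3) in the standard basis. For each basis vector v_i, ℓ(v_i) = <v_i, a> is a linear equation in the a_j's. Collect the n equations into a matrix system V a = ℓ, where row i of V is v_i (expressed in the standard basis). Since V is invertible (lower-triangular with 1s on the diagonal, up to permutation), solve by back-substitution:
  V =
[[1, 1, 1],
 [1, 1, 0],
 [1, 0, 0]]
  V a = (-5, -4, -3)
Solving gives a = (-3, -1, -1).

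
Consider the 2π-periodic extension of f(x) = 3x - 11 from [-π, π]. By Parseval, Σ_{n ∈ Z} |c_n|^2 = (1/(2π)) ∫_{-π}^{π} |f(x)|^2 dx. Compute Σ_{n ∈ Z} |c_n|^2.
Σ |c_n|^2 = 3π^2 + 121

Expand and integrate term by term over [-π, π]:
  ∫ (3x)^2 dx = 9·(2π^3/3); ∫ 2·3·(-11)·x dx = 0 (odd integrand); ∫ (-11)^2 dx = 121·2π.
So (1/(2π)) ∫_{-π}^{π} (3x - 11)^2 dx = 9π^2/3 + 121 = 3π^2 + 121.
Parseval ⇒ Σ |c_n|^2 = 3π^2 + 121.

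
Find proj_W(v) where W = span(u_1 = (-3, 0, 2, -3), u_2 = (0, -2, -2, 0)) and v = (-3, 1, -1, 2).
proj_W(v) = (-3/20, -1/20, 1/20, -3/20)

Set up U = [u_1 | ... | u_2] ∈ R^(4×2). The projector onto W = col(U) is P = U (U^T U)^(-1) U^T.
Compute U^T U =
  [22, -4]
  [-4, 8],
and U^T v = (1, 0).
Solve U^T U · c = U^T v for the coefficients: c = (1/20, 1/40). The projection is proj_W(v) = U c.
Check: (v - proj_W(v)) · u_1 = 0  (should be 0).
Check: (v - proj_W(v)) · u_2 = 0  (should be 0).
Result: proj_W(v) = (-3/20, -1/20, 1/20, -3/20).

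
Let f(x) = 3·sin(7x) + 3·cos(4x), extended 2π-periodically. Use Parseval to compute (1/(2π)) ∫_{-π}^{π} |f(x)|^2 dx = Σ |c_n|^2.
Σ |c_n|^2 = 9

Expand |f|^2 and use orthogonality of {sin(nx), cos(mx)} on [-π, π]:
  ∫_{-π}^{π} sin(nx)^2 dx = π, ∫ cos(mx)^2 dx = π, and cross terms integrate to 0.
So ∫_{-π}^{π} f(x)^2 dx = 3^2 · π + 3^2 · π = (9 + 9)π.
Divide by 2π: (9 + 9)/2 = 9.
By Parseval, this equals Σ |c_n|^2.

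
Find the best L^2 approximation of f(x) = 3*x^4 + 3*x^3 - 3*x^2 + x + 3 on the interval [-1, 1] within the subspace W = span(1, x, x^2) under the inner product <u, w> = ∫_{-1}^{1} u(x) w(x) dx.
g(x) = -3*x^2/7 + 14*x/5 + 96/35

The best approximation g ∈ W is the orthogonal projection of f onto W. Writing g = a_0 + a_1 x + a_2 x^2, the coefficients solve the normal equations G · a = b where
  G_{ij} = <φ_i, φ_j> and b_i = <f, φ_i>, with φ_0 = 1, φ_1 = x, φ_2 = x^2.
G =
  [2, 0, 2/3]
  [0, 2/3, 0]
  [2/3, 0, 2/5],
b = (26/5, 28/15, 58/35).
Solving gives a_0 = 96/35, a_1 = 14/5, a_2 = -3/7, so
  g(x) = -3*x^2/7 + 14*x/5 + 96/35.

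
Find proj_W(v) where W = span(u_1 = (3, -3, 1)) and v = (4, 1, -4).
proj_W(v) = (15/19, -15/19, 5/19)

Set up U = [u_1 | ... | u_1] ∈ R^(3×1). The projector onto W = col(U) is P = U (U^T U)^(-1) U^T.
Compute U^T U =
  [19],
and U^T v = (5).
Solve U^T U · c = U^T v for the coefficients: c = (5/19). The projection is proj_W(v) = U c.
Check: (v - proj_W(v)) · u_1 = 0  (should be 0).
Result: proj_W(v) = (15/19, -15/19, 5/19).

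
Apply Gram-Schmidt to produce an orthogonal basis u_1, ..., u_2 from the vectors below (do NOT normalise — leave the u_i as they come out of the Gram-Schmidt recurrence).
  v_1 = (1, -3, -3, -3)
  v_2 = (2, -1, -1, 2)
Orthogonal basis:
  u_1 = (1, -3, -3, -3)
  u_2 = (27/14, -11/14, -11/14, 31/14)

Apply the Gram-Schmidt recurrence
  u_1 = v_1
  u_i = v_i − Σ_{j<i} ((v_i · u_j) / (u_j · u_j)) · u_j.

Step by step this gives:
  u_1 = (1, -3, -3, -3)
  u_2 = (27/14, -11/14, -11/14, 31/14)

Orthogonality check:
  u_2 · u_1 = 0 (should be 0)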